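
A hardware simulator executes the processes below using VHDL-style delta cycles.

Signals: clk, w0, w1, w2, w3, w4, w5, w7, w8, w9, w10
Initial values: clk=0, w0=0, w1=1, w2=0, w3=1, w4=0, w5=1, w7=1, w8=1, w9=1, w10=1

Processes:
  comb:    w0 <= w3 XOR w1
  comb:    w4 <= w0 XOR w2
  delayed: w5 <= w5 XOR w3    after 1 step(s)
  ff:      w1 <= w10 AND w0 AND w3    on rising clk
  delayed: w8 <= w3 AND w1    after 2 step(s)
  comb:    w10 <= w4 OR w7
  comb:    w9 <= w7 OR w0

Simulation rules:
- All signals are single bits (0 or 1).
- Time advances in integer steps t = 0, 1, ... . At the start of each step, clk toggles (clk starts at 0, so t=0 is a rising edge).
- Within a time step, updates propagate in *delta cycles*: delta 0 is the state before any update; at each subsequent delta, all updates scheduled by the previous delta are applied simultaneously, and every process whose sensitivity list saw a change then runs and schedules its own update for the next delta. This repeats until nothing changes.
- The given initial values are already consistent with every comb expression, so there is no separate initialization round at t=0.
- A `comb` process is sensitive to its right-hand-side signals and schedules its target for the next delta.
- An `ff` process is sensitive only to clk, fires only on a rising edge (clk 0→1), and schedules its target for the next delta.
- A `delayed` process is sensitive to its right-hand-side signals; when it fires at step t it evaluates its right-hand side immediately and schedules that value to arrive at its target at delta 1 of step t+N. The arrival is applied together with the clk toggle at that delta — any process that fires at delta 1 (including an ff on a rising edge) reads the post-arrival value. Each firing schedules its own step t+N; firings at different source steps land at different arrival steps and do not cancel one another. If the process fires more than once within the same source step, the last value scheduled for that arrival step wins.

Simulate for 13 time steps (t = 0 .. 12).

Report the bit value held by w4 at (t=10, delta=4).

t=0 Δ0: w0=0 w7=1 w9=1 w10=1 w3=1 clk=0 w2=0 w4=0 w5=1 w1=1 w8=1
  Δ1: clk:0→1
  Δ2: w1:1→0
  Δ3: w0:0→1
  Δ4: w4:0→1
  (4Δ to stable)
t=1 Δ0: w0=1 w7=1 w9=1 w10=1 w3=1 clk=1 w2=0 w4=1 w5=1 w1=0 w8=1
  Δ1: clk:1→0
  (1Δ to stable)
t=2 Δ0: w0=1 w7=1 w9=1 w10=1 w3=1 clk=0 w2=0 w4=1 w5=1 w1=0 w8=1
  Δ1: clk:0→1, w8:1→0
  Δ2: w1:0→1
  Δ3: w0:1→0
  Δ4: w4:1→0
  (4Δ to stable)
t=3 Δ0: w0=0 w7=1 w9=1 w10=1 w3=1 clk=1 w2=0 w4=0 w5=1 w1=1 w8=0
  Δ1: clk:1→0
  (1Δ to stable)
t=4 Δ0: w0=0 w7=1 w9=1 w10=1 w3=1 clk=0 w2=0 w4=0 w5=1 w1=1 w8=0
  Δ1: clk:0→1, w8:0→1
  Δ2: w1:1→0
  Δ3: w0:0→1
  Δ4: w4:0→1
  (4Δ to stable)
t=5 Δ0: w0=1 w7=1 w9=1 w10=1 w3=1 clk=1 w2=0 w4=1 w5=1 w1=0 w8=1
  Δ1: clk:1→0
  (1Δ to stable)
t=6 Δ0: w0=1 w7=1 w9=1 w10=1 w3=1 clk=0 w2=0 w4=1 w5=1 w1=0 w8=1
  Δ1: clk:0→1, w8:1→0
  Δ2: w1:0→1
  Δ3: w0:1→0
  Δ4: w4:1→0
  (4Δ to stable)
t=7 Δ0: w0=0 w7=1 w9=1 w10=1 w3=1 clk=1 w2=0 w4=0 w5=1 w1=1 w8=0
  Δ1: clk:1→0
  (1Δ to stable)
t=8 Δ0: w0=0 w7=1 w9=1 w10=1 w3=1 clk=0 w2=0 w4=0 w5=1 w1=1 w8=0
  Δ1: clk:0→1, w8:0→1
  Δ2: w1:1→0
  Δ3: w0:0→1
  Δ4: w4:0→1
  (4Δ to stable)
t=9 Δ0: w0=1 w7=1 w9=1 w10=1 w3=1 clk=1 w2=0 w4=1 w5=1 w1=0 w8=1
  Δ1: clk:1→0
  (1Δ to stable)
t=10 Δ0: w0=1 w7=1 w9=1 w10=1 w3=1 clk=0 w2=0 w4=1 w5=1 w1=0 w8=1
  Δ1: clk:0→1, w8:1→0
  Δ2: w1:0→1
  Δ3: w0:1→0
  Δ4: w4:1→0
  (4Δ to stable)
t=11 Δ0: w0=0 w7=1 w9=1 w10=1 w3=1 clk=1 w2=0 w4=0 w5=1 w1=1 w8=0
  Δ1: clk:1→0
  (1Δ to stable)
t=12 Δ0: w0=0 w7=1 w9=1 w10=1 w3=1 clk=0 w2=0 w4=0 w5=1 w1=1 w8=0
  Δ1: clk:0→1, w8:0→1
  Δ2: w1:1→0
  Δ3: w0:0→1
  Δ4: w4:0→1
  (4Δ to stable)

0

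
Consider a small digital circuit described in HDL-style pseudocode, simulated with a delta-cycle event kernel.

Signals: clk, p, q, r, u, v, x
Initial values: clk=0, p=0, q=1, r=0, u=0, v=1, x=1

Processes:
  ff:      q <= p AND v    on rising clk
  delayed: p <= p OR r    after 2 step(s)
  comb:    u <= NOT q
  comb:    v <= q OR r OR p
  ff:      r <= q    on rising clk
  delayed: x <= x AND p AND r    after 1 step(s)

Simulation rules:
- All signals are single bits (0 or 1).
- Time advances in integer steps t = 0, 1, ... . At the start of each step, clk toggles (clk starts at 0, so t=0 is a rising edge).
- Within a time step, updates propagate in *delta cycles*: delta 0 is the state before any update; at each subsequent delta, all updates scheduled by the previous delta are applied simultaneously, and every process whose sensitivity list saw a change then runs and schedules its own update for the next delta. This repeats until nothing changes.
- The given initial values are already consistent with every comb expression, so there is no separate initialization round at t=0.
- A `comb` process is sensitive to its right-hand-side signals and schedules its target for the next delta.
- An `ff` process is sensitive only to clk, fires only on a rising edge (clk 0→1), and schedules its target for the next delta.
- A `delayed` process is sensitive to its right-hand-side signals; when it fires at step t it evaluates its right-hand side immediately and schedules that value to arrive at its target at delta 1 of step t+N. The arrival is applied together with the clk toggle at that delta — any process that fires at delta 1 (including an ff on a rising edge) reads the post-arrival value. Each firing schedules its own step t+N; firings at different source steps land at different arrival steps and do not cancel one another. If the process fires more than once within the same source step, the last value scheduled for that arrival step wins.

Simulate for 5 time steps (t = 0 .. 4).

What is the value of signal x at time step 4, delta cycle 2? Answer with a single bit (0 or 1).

t=0 Δ0: x=1 p=0 clk=0 v=1 q=1 r=0 u=0
  Δ1: clk:0→1
  Δ2: q:1→0, r:0→1
  Δ3: u:0→1
  (3Δ to stable)
t=1 Δ0: x=1 p=0 clk=1 v=1 q=0 r=1 u=1
  Δ1: x:1→0, clk:1→0
  (1Δ to stable)
t=2 Δ0: x=0 p=0 clk=0 v=1 q=0 r=1 u=1
  Δ1: p:0→1, clk:0→1
  Δ2: q:0→1, r:1→0
  Δ3: u:1→0
  (3Δ to stable)
t=3 Δ0: x=0 p=1 clk=1 v=1 q=1 r=0 u=0
  Δ1: clk:1→0
  (1Δ to stable)
t=4 Δ0: x=0 p=1 clk=0 v=1 q=1 r=0 u=0
  Δ1: clk:0→1
  Δ2: r:0→1
  (2Δ to stable)

0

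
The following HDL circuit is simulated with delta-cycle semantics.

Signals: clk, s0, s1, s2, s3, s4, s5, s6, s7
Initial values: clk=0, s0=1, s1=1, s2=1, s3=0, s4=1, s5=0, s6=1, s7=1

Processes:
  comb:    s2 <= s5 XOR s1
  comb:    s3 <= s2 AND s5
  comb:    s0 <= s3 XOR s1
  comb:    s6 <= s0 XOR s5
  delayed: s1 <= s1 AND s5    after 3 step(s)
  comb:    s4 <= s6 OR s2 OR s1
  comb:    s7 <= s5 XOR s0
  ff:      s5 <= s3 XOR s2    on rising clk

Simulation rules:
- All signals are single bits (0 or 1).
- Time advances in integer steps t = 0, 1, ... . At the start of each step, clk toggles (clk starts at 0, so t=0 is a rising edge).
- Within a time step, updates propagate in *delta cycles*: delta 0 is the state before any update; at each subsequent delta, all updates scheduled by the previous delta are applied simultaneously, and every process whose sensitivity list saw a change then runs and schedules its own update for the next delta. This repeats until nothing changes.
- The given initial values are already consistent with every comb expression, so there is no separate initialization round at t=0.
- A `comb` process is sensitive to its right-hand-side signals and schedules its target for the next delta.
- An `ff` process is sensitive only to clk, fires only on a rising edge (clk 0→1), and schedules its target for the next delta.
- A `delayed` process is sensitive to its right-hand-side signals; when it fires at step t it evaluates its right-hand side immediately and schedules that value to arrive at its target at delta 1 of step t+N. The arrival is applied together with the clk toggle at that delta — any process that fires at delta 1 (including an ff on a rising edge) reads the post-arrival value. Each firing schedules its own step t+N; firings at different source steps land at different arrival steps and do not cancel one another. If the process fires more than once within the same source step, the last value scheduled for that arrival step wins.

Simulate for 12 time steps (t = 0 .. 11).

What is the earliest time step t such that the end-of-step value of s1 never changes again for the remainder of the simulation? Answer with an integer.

8

t0.Δ0 s5=0 s3=0 s6=1 s2=1 clk=0 s0=1 s7=1 s1=1 s4=1
t0.Δ1 s5=0 s3=0 s6=1 s2=1 clk=1 s0=1 s7=1 s1=1 s4=1
t0.Δ2 s5=1 s3=0 s6=1 s2=1 clk=1 s0=1 s7=1 s1=1 s4=1
t0.Δ3 s5=1 s3=1 s6=0 s2=0 clk=1 s0=1 s7=0 s1=1 s4=1
t0.Δ4 s5=1 s3=0 s6=0 s2=0 clk=1 s0=0 s7=0 s1=1 s4=1
t0.Δ5 s5=1 s3=0 s6=1 s2=0 clk=1 s0=1 s7=1 s1=1 s4=1
t0.Δ6 s5=1 s3=0 s6=0 s2=0 clk=1 s0=1 s7=0 s1=1 s4=1
t1.Δ0 s5=1 s3=0 s6=0 s2=0 clk=1 s0=1 s7=0 s1=1 s4=1
t1.Δ1 s5=1 s3=0 s6=0 s2=0 clk=0 s0=1 s7=0 s1=1 s4=1
t2.Δ0 s5=1 s3=0 s6=0 s2=0 clk=0 s0=1 s7=0 s1=1 s4=1
t2.Δ1 s5=1 s3=0 s6=0 s2=0 clk=1 s0=1 s7=0 s1=1 s4=1
t2.Δ2 s5=0 s3=0 s6=0 s2=0 clk=1 s0=1 s7=0 s1=1 s4=1
t2.Δ3 s5=0 s3=0 s6=1 s2=1 clk=1 s0=1 s7=1 s1=1 s4=1
t3.Δ0 s5=0 s3=0 s6=1 s2=1 clk=1 s0=1 s7=1 s1=1 s4=1
t3.Δ1 s5=0 s3=0 s6=1 s2=1 clk=0 s0=1 s7=1 s1=1 s4=1
t4.Δ0 s5=0 s3=0 s6=1 s2=1 clk=0 s0=1 s7=1 s1=1 s4=1
t4.Δ1 s5=0 s3=0 s6=1 s2=1 clk=1 s0=1 s7=1 s1=1 s4=1
t4.Δ2 s5=1 s3=0 s6=1 s2=1 clk=1 s0=1 s7=1 s1=1 s4=1
t4.Δ3 s5=1 s3=1 s6=0 s2=0 clk=1 s0=1 s7=0 s1=1 s4=1
t4.Δ4 s5=1 s3=0 s6=0 s2=0 clk=1 s0=0 s7=0 s1=1 s4=1
t4.Δ5 s5=1 s3=0 s6=1 s2=0 clk=1 s0=1 s7=1 s1=1 s4=1
t4.Δ6 s5=1 s3=0 s6=0 s2=0 clk=1 s0=1 s7=0 s1=1 s4=1
t5.Δ0 s5=1 s3=0 s6=0 s2=0 clk=1 s0=1 s7=0 s1=1 s4=1
t5.Δ1 s5=1 s3=0 s6=0 s2=0 clk=0 s0=1 s7=0 s1=0 s4=1
t5.Δ2 s5=1 s3=0 s6=0 s2=1 clk=0 s0=0 s7=0 s1=0 s4=0
t5.Δ3 s5=1 s3=1 s6=1 s2=1 clk=0 s0=0 s7=1 s1=0 s4=1
t5.Δ4 s5=1 s3=1 s6=1 s2=1 clk=0 s0=1 s7=1 s1=0 s4=1
t5.Δ5 s5=1 s3=1 s6=0 s2=1 clk=0 s0=1 s7=0 s1=0 s4=1
t6.Δ0 s5=1 s3=1 s6=0 s2=1 clk=0 s0=1 s7=0 s1=0 s4=1
t6.Δ1 s5=1 s3=1 s6=0 s2=1 clk=1 s0=1 s7=0 s1=0 s4=1
t6.Δ2 s5=0 s3=1 s6=0 s2=1 clk=1 s0=1 s7=0 s1=0 s4=1
t6.Δ3 s5=0 s3=0 s6=1 s2=0 clk=1 s0=1 s7=1 s1=0 s4=1
t6.Δ4 s5=0 s3=0 s6=1 s2=0 clk=1 s0=0 s7=1 s1=0 s4=1
t6.Δ5 s5=0 s3=0 s6=0 s2=0 clk=1 s0=0 s7=0 s1=0 s4=1
t6.Δ6 s5=0 s3=0 s6=0 s2=0 clk=1 s0=0 s7=0 s1=0 s4=0
t7.Δ0 s5=0 s3=0 s6=0 s2=0 clk=1 s0=0 s7=0 s1=0 s4=0
t7.Δ1 s5=0 s3=0 s6=0 s2=0 clk=0 s0=0 s7=0 s1=1 s4=0
t7.Δ2 s5=0 s3=0 s6=0 s2=1 clk=0 s0=1 s7=0 s1=1 s4=1
t7.Δ3 s5=0 s3=0 s6=1 s2=1 clk=0 s0=1 s7=1 s1=1 s4=1
t8.Δ0 s5=0 s3=0 s6=1 s2=1 clk=0 s0=1 s7=1 s1=1 s4=1
t8.Δ1 s5=0 s3=0 s6=1 s2=1 clk=1 s0=1 s7=1 s1=0 s4=1
t8.Δ2 s5=1 s3=0 s6=1 s2=0 clk=1 s0=0 s7=1 s1=0 s4=1
t8.Δ3 s5=1 s3=0 s6=1 s2=1 clk=1 s0=0 s7=1 s1=0 s4=1
t8.Δ4 s5=1 s3=1 s6=1 s2=1 clk=1 s0=0 s7=1 s1=0 s4=1
t8.Δ5 s5=1 s3=1 s6=1 s2=1 clk=1 s0=1 s7=1 s1=0 s4=1
t8.Δ6 s5=1 s3=1 s6=0 s2=1 clk=1 s0=1 s7=0 s1=0 s4=1
t9.Δ0 s5=1 s3=1 s6=0 s2=1 clk=1 s0=1 s7=0 s1=0 s4=1
t9.Δ1 s5=1 s3=1 s6=0 s2=1 clk=0 s0=1 s7=0 s1=0 s4=1
t10.Δ0 s5=1 s3=1 s6=0 s2=1 clk=0 s0=1 s7=0 s1=0 s4=1
t10.Δ1 s5=1 s3=1 s6=0 s2=1 clk=1 s0=1 s7=0 s1=0 s4=1
t10.Δ2 s5=0 s3=1 s6=0 s2=1 clk=1 s0=1 s7=0 s1=0 s4=1
t10.Δ3 s5=0 s3=0 s6=1 s2=0 clk=1 s0=1 s7=1 s1=0 s4=1
t10.Δ4 s5=0 s3=0 s6=1 s2=0 clk=1 s0=0 s7=1 s1=0 s4=1
t10.Δ5 s5=0 s3=0 s6=0 s2=0 clk=1 s0=0 s7=0 s1=0 s4=1
t10.Δ6 s5=0 s3=0 s6=0 s2=0 clk=1 s0=0 s7=0 s1=0 s4=0
t11.Δ0 s5=0 s3=0 s6=0 s2=0 clk=1 s0=0 s7=0 s1=0 s4=0
t11.Δ1 s5=0 s3=0 s6=0 s2=0 clk=0 s0=0 s7=0 s1=0 s4=0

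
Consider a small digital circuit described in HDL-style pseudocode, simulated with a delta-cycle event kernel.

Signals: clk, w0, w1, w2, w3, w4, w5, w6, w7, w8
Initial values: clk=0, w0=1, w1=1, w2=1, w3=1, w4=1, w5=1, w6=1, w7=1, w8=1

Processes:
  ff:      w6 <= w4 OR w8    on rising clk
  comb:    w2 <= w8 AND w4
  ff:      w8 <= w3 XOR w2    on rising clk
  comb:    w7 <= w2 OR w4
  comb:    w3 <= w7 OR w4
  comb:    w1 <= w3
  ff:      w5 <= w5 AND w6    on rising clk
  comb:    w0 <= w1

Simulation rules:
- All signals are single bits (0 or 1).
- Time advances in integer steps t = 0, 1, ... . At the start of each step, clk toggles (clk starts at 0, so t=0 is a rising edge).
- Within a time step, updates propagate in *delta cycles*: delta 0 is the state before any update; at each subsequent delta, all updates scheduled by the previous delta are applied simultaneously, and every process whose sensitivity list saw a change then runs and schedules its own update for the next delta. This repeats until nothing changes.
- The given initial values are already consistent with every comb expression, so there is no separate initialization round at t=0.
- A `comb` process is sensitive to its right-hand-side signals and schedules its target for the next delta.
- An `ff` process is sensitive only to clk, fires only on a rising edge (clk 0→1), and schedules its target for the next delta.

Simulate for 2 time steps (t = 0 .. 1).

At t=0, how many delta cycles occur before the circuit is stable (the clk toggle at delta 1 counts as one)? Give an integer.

3

[bits: clk,w6,w3,w2,w0,w1,w8,w4,w7,w5]
t=0: Δ0=0111111111 Δ1=1111111111 Δ2=1111110111 Δ3=1110110111 | 3Δ
t=1: Δ0=1110110111 Δ1=0110110111 | 1Δ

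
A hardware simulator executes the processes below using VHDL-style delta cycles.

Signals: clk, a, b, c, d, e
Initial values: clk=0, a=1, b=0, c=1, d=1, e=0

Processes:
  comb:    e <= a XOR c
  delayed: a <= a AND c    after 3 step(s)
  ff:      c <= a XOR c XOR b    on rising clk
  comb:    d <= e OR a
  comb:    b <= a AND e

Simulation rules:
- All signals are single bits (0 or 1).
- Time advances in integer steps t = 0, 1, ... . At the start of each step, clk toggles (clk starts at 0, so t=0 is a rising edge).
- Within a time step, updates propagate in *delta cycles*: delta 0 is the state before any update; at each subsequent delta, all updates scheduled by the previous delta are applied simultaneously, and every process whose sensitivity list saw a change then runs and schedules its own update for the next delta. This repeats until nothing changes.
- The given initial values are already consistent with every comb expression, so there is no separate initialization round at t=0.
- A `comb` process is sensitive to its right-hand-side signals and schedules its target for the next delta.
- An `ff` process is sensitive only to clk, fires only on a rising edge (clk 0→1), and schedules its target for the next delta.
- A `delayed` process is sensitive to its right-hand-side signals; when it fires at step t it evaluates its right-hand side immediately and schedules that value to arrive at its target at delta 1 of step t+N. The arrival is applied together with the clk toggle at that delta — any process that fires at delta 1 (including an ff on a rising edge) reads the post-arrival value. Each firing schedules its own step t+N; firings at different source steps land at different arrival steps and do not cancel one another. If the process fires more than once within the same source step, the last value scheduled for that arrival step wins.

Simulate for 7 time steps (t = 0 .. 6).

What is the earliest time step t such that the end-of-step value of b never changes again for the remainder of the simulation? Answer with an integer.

3

[bits: a,clk,c,e,d,b]
t=0: Δ0=101010 Δ1=111010 Δ2=110010 Δ3=110110 Δ4=110111 | 4Δ
t=1: Δ0=110111 Δ1=100111 | 1Δ
t=2: Δ0=100111 Δ1=110111 | 1Δ
t=3: Δ0=110111 Δ1=000111 Δ2=000010 Δ3=000000 | 3Δ
t=4: Δ0=000000 Δ1=010000 | 1Δ
t=5: Δ0=010000 Δ1=000000 | 1Δ
t=6: Δ0=000000 Δ1=010000 | 1Δ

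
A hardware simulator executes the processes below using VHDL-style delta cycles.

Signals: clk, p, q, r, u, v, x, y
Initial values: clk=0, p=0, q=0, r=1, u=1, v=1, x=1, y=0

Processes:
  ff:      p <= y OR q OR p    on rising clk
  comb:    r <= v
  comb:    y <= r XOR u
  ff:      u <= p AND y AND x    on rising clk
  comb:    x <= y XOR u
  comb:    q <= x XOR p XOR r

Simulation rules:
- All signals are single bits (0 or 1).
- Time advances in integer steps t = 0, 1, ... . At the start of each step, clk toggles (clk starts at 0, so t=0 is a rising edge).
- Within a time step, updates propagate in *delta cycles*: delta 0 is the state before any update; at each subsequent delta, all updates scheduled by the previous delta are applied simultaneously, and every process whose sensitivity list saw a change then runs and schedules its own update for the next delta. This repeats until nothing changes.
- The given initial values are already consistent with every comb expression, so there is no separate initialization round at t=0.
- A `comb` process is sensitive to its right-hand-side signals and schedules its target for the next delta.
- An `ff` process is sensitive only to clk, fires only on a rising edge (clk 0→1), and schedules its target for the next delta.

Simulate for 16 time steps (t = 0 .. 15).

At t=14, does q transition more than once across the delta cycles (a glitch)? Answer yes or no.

yes

[bits: q,p,u,y,v,x,r,clk]
t=0: Δ0=00101110 Δ1=00101111 Δ2=00001111 Δ3=00011011 Δ4=10011111 Δ5=00011111 | 5Δ
t=1: Δ0=00011111 Δ1=00011110 | 1Δ
t=2: Δ0=00011110 Δ1=00011111 Δ2=01011111 Δ3=11011111 | 3Δ
t=3: Δ0=11011111 Δ1=11011110 | 1Δ
t=4: Δ0=11011110 Δ1=11011111 Δ2=11111111 Δ3=11101011 Δ4=01101111 Δ5=11101111 | 5Δ
t=5: Δ0=11101111 Δ1=11101110 | 1Δ
t=6: Δ0=11101110 Δ1=11101111 Δ2=11001111 Δ3=11011011 Δ4=01011111 Δ5=11011111 | 5Δ
t=7: Δ0=11011111 Δ1=11011110 | 1Δ
t=8: Δ0=11011110 Δ1=11011111 Δ2=11111111 Δ3=11101011 Δ4=01101111 Δ5=11101111 | 5Δ
t=9: Δ0=11101111 Δ1=11101110 | 1Δ
t=10: Δ0=11101110 Δ1=11101111 Δ2=11001111 Δ3=11011011 Δ4=01011111 Δ5=11011111 | 5Δ
t=11: Δ0=11011111 Δ1=11011110 | 1Δ
t=12: Δ0=11011110 Δ1=11011111 Δ2=11111111 Δ3=11101011 Δ4=01101111 Δ5=11101111 | 5Δ
t=13: Δ0=11101111 Δ1=11101110 | 1Δ
t=14: Δ0=11101110 Δ1=11101111 Δ2=11001111 Δ3=11011011 Δ4=01011111 Δ5=11011111 | 5Δ
t=15: Δ0=11011111 Δ1=11011110 | 1Δ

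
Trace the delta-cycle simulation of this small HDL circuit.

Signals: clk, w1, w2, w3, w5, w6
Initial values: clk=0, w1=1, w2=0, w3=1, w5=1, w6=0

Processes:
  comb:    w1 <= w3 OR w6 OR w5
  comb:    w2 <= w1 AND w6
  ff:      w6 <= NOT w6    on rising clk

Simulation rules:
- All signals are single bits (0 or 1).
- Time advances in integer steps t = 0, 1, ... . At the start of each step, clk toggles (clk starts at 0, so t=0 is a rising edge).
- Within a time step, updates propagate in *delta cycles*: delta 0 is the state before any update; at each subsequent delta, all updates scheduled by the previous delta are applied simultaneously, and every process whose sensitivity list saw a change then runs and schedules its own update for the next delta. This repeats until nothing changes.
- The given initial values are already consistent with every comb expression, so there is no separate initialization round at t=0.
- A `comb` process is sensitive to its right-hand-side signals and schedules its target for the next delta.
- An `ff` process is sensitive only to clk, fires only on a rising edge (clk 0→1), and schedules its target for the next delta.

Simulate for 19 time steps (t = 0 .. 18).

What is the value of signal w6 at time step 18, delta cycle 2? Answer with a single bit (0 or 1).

0

[bits: w1,w2,clk,w5,w3,w6]
t=0: Δ0=100110 Δ1=101110 Δ2=101111 Δ3=111111 | 3Δ
t=1: Δ0=111111 Δ1=110111 | 1Δ
t=2: Δ0=110111 Δ1=111111 Δ2=111110 Δ3=101110 | 3Δ
t=3: Δ0=101110 Δ1=100110 | 1Δ
t=4: Δ0=100110 Δ1=101110 Δ2=101111 Δ3=111111 | 3Δ
t=5: Δ0=111111 Δ1=110111 | 1Δ
t=6: Δ0=110111 Δ1=111111 Δ2=111110 Δ3=101110 | 3Δ
t=7: Δ0=101110 Δ1=100110 | 1Δ
t=8: Δ0=100110 Δ1=101110 Δ2=101111 Δ3=111111 | 3Δ
t=9: Δ0=111111 Δ1=110111 | 1Δ
t=10: Δ0=110111 Δ1=111111 Δ2=111110 Δ3=101110 | 3Δ
t=11: Δ0=101110 Δ1=100110 | 1Δ
t=12: Δ0=100110 Δ1=101110 Δ2=101111 Δ3=111111 | 3Δ
t=13: Δ0=111111 Δ1=110111 | 1Δ
t=14: Δ0=110111 Δ1=111111 Δ2=111110 Δ3=101110 | 3Δ
t=15: Δ0=101110 Δ1=100110 | 1Δ
t=16: Δ0=100110 Δ1=101110 Δ2=101111 Δ3=111111 | 3Δ
t=17: Δ0=111111 Δ1=110111 | 1Δ
t=18: Δ0=110111 Δ1=111111 Δ2=111110 Δ3=101110 | 3Δ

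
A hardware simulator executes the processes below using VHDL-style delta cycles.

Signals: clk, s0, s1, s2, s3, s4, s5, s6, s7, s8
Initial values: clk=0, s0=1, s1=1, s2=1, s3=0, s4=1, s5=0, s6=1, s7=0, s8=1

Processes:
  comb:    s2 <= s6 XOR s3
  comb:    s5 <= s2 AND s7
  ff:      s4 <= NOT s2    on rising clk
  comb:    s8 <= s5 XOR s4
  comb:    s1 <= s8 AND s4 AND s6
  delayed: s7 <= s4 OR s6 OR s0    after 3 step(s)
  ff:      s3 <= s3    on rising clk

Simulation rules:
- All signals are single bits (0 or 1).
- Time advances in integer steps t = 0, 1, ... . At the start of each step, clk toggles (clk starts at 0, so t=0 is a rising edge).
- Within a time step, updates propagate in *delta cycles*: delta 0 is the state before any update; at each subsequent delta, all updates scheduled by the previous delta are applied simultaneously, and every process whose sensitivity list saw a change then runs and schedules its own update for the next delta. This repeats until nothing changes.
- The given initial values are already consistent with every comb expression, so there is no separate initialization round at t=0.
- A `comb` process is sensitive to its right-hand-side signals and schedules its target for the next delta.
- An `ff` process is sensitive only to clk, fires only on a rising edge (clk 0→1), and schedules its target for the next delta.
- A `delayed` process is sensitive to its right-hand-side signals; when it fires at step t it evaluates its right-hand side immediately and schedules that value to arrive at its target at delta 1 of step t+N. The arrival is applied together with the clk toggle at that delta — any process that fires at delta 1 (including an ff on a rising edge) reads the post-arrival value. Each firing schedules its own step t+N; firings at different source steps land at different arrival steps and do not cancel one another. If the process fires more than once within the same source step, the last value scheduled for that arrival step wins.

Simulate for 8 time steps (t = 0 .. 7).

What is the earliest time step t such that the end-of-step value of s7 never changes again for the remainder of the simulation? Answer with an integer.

3

t=0 Δ0: s5=0 s0=1 s2=1 s7=0 s4=1 s8=1 s1=1 s3=0 s6=1 clk=0
  Δ1: clk:0→1
  Δ2: s4:1→0
  Δ3: s8:1→0, s1:1→0
  (3Δ to stable)
t=1 Δ0: s5=0 s0=1 s2=1 s7=0 s4=0 s8=0 s1=0 s3=0 s6=1 clk=1
  Δ1: clk:1→0
  (1Δ to stable)
t=2 Δ0: s5=0 s0=1 s2=1 s7=0 s4=0 s8=0 s1=0 s3=0 s6=1 clk=0
  Δ1: clk:0→1
  (1Δ to stable)
t=3 Δ0: s5=0 s0=1 s2=1 s7=0 s4=0 s8=0 s1=0 s3=0 s6=1 clk=1
  Δ1: s7:0→1, clk:1→0
  Δ2: s5:0→1
  Δ3: s8:0→1
  (3Δ to stable)
t=4 Δ0: s5=1 s0=1 s2=1 s7=1 s4=0 s8=1 s1=0 s3=0 s6=1 clk=0
  Δ1: clk:0→1
  (1Δ to stable)
t=5 Δ0: s5=1 s0=1 s2=1 s7=1 s4=0 s8=1 s1=0 s3=0 s6=1 clk=1
  Δ1: clk:1→0
  (1Δ to stable)
t=6 Δ0: s5=1 s0=1 s2=1 s7=1 s4=0 s8=1 s1=0 s3=0 s6=1 clk=0
  Δ1: clk:0→1
  (1Δ to stable)
t=7 Δ0: s5=1 s0=1 s2=1 s7=1 s4=0 s8=1 s1=0 s3=0 s6=1 clk=1
  Δ1: clk:1→0
  (1Δ to stable)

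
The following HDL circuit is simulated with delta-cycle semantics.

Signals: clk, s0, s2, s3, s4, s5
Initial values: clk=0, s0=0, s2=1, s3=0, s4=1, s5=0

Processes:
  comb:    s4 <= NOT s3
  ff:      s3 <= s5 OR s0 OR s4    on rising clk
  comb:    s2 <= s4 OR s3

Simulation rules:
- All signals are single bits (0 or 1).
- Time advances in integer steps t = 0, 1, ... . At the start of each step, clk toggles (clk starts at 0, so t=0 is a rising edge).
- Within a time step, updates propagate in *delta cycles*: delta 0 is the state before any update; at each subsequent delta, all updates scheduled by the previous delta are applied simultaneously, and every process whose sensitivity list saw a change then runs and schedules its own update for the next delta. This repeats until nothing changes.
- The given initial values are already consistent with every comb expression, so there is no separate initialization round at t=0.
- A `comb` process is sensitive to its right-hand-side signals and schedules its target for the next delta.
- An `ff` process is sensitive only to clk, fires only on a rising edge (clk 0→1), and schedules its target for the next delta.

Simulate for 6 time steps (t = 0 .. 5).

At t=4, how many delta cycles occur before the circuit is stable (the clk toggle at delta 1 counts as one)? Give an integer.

3

t=0 Δ0: s3=0 s5=0 s2=1 clk=0 s0=0 s4=1
  Δ1: clk:0→1
  Δ2: s3:0→1
  Δ3: s4:1→0
  (3Δ to stable)
t=1 Δ0: s3=1 s5=0 s2=1 clk=1 s0=0 s4=0
  Δ1: clk:1→0
  (1Δ to stable)
t=2 Δ0: s3=1 s5=0 s2=1 clk=0 s0=0 s4=0
  Δ1: clk:0→1
  Δ2: s3:1→0
  Δ3: s2:1→0, s4:0→1
  Δ4: s2:0→1
  (4Δ to stable)
t=3 Δ0: s3=0 s5=0 s2=1 clk=1 s0=0 s4=1
  Δ1: clk:1→0
  (1Δ to stable)
t=4 Δ0: s3=0 s5=0 s2=1 clk=0 s0=0 s4=1
  Δ1: clk:0→1
  Δ2: s3:0→1
  Δ3: s4:1→0
  (3Δ to stable)
t=5 Δ0: s3=1 s5=0 s2=1 clk=1 s0=0 s4=0
  Δ1: clk:1→0
  (1Δ to stable)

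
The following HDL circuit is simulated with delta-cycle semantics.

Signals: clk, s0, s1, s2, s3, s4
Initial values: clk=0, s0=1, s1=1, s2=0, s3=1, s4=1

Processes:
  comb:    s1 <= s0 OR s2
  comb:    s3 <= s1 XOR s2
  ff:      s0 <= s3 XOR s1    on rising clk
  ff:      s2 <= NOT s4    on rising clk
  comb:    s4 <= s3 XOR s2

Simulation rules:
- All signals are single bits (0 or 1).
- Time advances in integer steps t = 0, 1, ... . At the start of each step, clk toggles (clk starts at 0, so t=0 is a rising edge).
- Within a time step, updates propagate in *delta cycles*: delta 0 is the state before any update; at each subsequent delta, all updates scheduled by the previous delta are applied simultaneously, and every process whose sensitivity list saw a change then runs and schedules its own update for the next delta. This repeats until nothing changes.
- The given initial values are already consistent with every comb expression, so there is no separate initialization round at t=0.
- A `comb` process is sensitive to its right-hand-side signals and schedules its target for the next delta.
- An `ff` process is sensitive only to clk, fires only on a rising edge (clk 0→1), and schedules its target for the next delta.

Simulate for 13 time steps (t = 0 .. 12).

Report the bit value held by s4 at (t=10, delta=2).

t0.Δ0 s3=1 s0=1 s2=0 s4=1 clk=0 s1=1
t0.Δ1 s3=1 s0=1 s2=0 s4=1 clk=1 s1=1
t0.Δ2 s3=1 s0=0 s2=0 s4=1 clk=1 s1=1
t0.Δ3 s3=1 s0=0 s2=0 s4=1 clk=1 s1=0
t0.Δ4 s3=0 s0=0 s2=0 s4=1 clk=1 s1=0
t0.Δ5 s3=0 s0=0 s2=0 s4=0 clk=1 s1=0
t1.Δ0 s3=0 s0=0 s2=0 s4=0 clk=1 s1=0
t1.Δ1 s3=0 s0=0 s2=0 s4=0 clk=0 s1=0
t2.Δ0 s3=0 s0=0 s2=0 s4=0 clk=0 s1=0
t2.Δ1 s3=0 s0=0 s2=0 s4=0 clk=1 s1=0
t2.Δ2 s3=0 s0=0 s2=1 s4=0 clk=1 s1=0
t2.Δ3 s3=1 s0=0 s2=1 s4=1 clk=1 s1=1
t2.Δ4 s3=0 s0=0 s2=1 s4=0 clk=1 s1=1
t2.Δ5 s3=0 s0=0 s2=1 s4=1 clk=1 s1=1
t3.Δ0 s3=0 s0=0 s2=1 s4=1 clk=1 s1=1
t3.Δ1 s3=0 s0=0 s2=1 s4=1 clk=0 s1=1
t4.Δ0 s3=0 s0=0 s2=1 s4=1 clk=0 s1=1
t4.Δ1 s3=0 s0=0 s2=1 s4=1 clk=1 s1=1
t4.Δ2 s3=0 s0=1 s2=0 s4=1 clk=1 s1=1
t4.Δ3 s3=1 s0=1 s2=0 s4=0 clk=1 s1=1
t4.Δ4 s3=1 s0=1 s2=0 s4=1 clk=1 s1=1
t5.Δ0 s3=1 s0=1 s2=0 s4=1 clk=1 s1=1
t5.Δ1 s3=1 s0=1 s2=0 s4=1 clk=0 s1=1
t6.Δ0 s3=1 s0=1 s2=0 s4=1 clk=0 s1=1
t6.Δ1 s3=1 s0=1 s2=0 s4=1 clk=1 s1=1
t6.Δ2 s3=1 s0=0 s2=0 s4=1 clk=1 s1=1
t6.Δ3 s3=1 s0=0 s2=0 s4=1 clk=1 s1=0
t6.Δ4 s3=0 s0=0 s2=0 s4=1 clk=1 s1=0
t6.Δ5 s3=0 s0=0 s2=0 s4=0 clk=1 s1=0
t7.Δ0 s3=0 s0=0 s2=0 s4=0 clk=1 s1=0
t7.Δ1 s3=0 s0=0 s2=0 s4=0 clk=0 s1=0
t8.Δ0 s3=0 s0=0 s2=0 s4=0 clk=0 s1=0
t8.Δ1 s3=0 s0=0 s2=0 s4=0 clk=1 s1=0
t8.Δ2 s3=0 s0=0 s2=1 s4=0 clk=1 s1=0
t8.Δ3 s3=1 s0=0 s2=1 s4=1 clk=1 s1=1
t8.Δ4 s3=0 s0=0 s2=1 s4=0 clk=1 s1=1
t8.Δ5 s3=0 s0=0 s2=1 s4=1 clk=1 s1=1
t9.Δ0 s3=0 s0=0 s2=1 s4=1 clk=1 s1=1
t9.Δ1 s3=0 s0=0 s2=1 s4=1 clk=0 s1=1
t10.Δ0 s3=0 s0=0 s2=1 s4=1 clk=0 s1=1
t10.Δ1 s3=0 s0=0 s2=1 s4=1 clk=1 s1=1
t10.Δ2 s3=0 s0=1 s2=0 s4=1 clk=1 s1=1
t10.Δ3 s3=1 s0=1 s2=0 s4=0 clk=1 s1=1
t10.Δ4 s3=1 s0=1 s2=0 s4=1 clk=1 s1=1
t11.Δ0 s3=1 s0=1 s2=0 s4=1 clk=1 s1=1
t11.Δ1 s3=1 s0=1 s2=0 s4=1 clk=0 s1=1
t12.Δ0 s3=1 s0=1 s2=0 s4=1 clk=0 s1=1
t12.Δ1 s3=1 s0=1 s2=0 s4=1 clk=1 s1=1
t12.Δ2 s3=1 s0=0 s2=0 s4=1 clk=1 s1=1
t12.Δ3 s3=1 s0=0 s2=0 s4=1 clk=1 s1=0
t12.Δ4 s3=0 s0=0 s2=0 s4=1 clk=1 s1=0
t12.Δ5 s3=0 s0=0 s2=0 s4=0 clk=1 s1=0

1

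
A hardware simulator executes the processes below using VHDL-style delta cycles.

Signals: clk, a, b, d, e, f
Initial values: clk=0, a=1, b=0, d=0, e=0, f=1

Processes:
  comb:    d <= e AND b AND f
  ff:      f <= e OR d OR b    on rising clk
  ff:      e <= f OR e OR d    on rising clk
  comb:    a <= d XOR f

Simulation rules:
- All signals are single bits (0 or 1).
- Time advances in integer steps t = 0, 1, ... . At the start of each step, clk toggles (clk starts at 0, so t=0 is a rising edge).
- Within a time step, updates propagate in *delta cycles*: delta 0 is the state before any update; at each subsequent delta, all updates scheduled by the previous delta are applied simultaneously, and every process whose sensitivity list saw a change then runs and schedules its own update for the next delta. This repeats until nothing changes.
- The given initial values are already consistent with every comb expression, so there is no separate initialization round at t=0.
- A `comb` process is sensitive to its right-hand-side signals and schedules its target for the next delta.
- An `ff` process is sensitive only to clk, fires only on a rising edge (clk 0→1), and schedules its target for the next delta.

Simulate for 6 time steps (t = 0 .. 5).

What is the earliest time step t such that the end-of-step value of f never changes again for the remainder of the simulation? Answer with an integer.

2

t0.Δ0 clk=0 b=0 d=0 f=1 e=0 a=1
t0.Δ1 clk=1 b=0 d=0 f=1 e=0 a=1
t0.Δ2 clk=1 b=0 d=0 f=0 e=1 a=1
t0.Δ3 clk=1 b=0 d=0 f=0 e=1 a=0
t1.Δ0 clk=1 b=0 d=0 f=0 e=1 a=0
t1.Δ1 clk=0 b=0 d=0 f=0 e=1 a=0
t2.Δ0 clk=0 b=0 d=0 f=0 e=1 a=0
t2.Δ1 clk=1 b=0 d=0 f=0 e=1 a=0
t2.Δ2 clk=1 b=0 d=0 f=1 e=1 a=0
t2.Δ3 clk=1 b=0 d=0 f=1 e=1 a=1
t3.Δ0 clk=1 b=0 d=0 f=1 e=1 a=1
t3.Δ1 clk=0 b=0 d=0 f=1 e=1 a=1
t4.Δ0 clk=0 b=0 d=0 f=1 e=1 a=1
t4.Δ1 clk=1 b=0 d=0 f=1 e=1 a=1
t5.Δ0 clk=1 b=0 d=0 f=1 e=1 a=1
t5.Δ1 clk=0 b=0 d=0 f=1 e=1 a=1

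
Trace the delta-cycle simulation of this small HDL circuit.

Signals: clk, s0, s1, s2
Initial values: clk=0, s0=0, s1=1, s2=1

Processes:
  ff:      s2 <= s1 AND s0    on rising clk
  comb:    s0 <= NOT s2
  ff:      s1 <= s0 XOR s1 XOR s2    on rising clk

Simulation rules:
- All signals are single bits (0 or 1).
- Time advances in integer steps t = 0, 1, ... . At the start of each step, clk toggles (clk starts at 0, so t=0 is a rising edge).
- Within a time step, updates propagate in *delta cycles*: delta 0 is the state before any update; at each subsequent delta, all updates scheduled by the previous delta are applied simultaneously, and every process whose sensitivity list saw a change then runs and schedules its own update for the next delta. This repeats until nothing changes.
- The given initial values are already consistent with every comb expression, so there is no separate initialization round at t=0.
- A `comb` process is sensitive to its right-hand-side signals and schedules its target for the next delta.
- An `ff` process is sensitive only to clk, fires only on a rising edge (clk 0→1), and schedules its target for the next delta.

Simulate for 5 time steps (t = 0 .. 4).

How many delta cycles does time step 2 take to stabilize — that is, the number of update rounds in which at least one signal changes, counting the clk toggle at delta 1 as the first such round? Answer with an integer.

2

t0.Δ0 s0=0 clk=0 s1=1 s2=1
t0.Δ1 s0=0 clk=1 s1=1 s2=1
t0.Δ2 s0=0 clk=1 s1=0 s2=0
t0.Δ3 s0=1 clk=1 s1=0 s2=0
t1.Δ0 s0=1 clk=1 s1=0 s2=0
t1.Δ1 s0=1 clk=0 s1=0 s2=0
t2.Δ0 s0=1 clk=0 s1=0 s2=0
t2.Δ1 s0=1 clk=1 s1=0 s2=0
t2.Δ2 s0=1 clk=1 s1=1 s2=0
t3.Δ0 s0=1 clk=1 s1=1 s2=0
t3.Δ1 s0=1 clk=0 s1=1 s2=0
t4.Δ0 s0=1 clk=0 s1=1 s2=0
t4.Δ1 s0=1 clk=1 s1=1 s2=0
t4.Δ2 s0=1 clk=1 s1=0 s2=1
t4.Δ3 s0=0 clk=1 s1=0 s2=1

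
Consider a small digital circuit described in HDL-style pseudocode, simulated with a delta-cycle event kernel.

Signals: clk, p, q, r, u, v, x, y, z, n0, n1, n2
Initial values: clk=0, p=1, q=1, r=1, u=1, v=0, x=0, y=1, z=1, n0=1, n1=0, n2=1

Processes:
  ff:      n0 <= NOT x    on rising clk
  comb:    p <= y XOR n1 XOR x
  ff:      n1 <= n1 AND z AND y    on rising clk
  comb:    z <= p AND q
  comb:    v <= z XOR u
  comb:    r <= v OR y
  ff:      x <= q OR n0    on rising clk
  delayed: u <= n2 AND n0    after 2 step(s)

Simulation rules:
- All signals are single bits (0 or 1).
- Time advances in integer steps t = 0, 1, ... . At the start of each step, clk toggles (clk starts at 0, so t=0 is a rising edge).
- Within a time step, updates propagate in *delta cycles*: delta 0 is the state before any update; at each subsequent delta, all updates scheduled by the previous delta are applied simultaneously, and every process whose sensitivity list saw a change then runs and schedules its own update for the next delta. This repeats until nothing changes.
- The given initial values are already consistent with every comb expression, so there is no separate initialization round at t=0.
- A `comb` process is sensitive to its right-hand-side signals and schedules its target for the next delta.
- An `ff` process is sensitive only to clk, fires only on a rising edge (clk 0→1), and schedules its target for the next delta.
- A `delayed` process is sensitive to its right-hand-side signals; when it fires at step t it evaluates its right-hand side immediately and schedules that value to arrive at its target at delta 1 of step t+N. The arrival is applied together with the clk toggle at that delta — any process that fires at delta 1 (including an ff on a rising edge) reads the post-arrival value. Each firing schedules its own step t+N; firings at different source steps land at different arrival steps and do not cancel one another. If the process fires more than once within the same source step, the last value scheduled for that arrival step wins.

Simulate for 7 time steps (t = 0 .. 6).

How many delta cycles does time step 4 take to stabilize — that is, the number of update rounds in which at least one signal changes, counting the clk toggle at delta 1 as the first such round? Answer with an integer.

t0.Δ0 y=1 clk=0 v=0 p=1 x=0 n0=1 n1=0 u=1 r=1 q=1 n2=1 z=1
t0.Δ1 y=1 clk=1 v=0 p=1 x=0 n0=1 n1=0 u=1 r=1 q=1 n2=1 z=1
t0.Δ2 y=1 clk=1 v=0 p=1 x=1 n0=1 n1=0 u=1 r=1 q=1 n2=1 z=1
t0.Δ3 y=1 clk=1 v=0 p=0 x=1 n0=1 n1=0 u=1 r=1 q=1 n2=1 z=1
t0.Δ4 y=1 clk=1 v=0 p=0 x=1 n0=1 n1=0 u=1 r=1 q=1 n2=1 z=0
t0.Δ5 y=1 clk=1 v=1 p=0 x=1 n0=1 n1=0 u=1 r=1 q=1 n2=1 z=0
t1.Δ0 y=1 clk=1 v=1 p=0 x=1 n0=1 n1=0 u=1 r=1 q=1 n2=1 z=0
t1.Δ1 y=1 clk=0 v=1 p=0 x=1 n0=1 n1=0 u=1 r=1 q=1 n2=1 z=0
t2.Δ0 y=1 clk=0 v=1 p=0 x=1 n0=1 n1=0 u=1 r=1 q=1 n2=1 z=0
t2.Δ1 y=1 clk=1 v=1 p=0 x=1 n0=1 n1=0 u=1 r=1 q=1 n2=1 z=0
t2.Δ2 y=1 clk=1 v=1 p=0 x=1 n0=0 n1=0 u=1 r=1 q=1 n2=1 z=0
t3.Δ0 y=1 clk=1 v=1 p=0 x=1 n0=0 n1=0 u=1 r=1 q=1 n2=1 z=0
t3.Δ1 y=1 clk=0 v=1 p=0 x=1 n0=0 n1=0 u=1 r=1 q=1 n2=1 z=0
t4.Δ0 y=1 clk=0 v=1 p=0 x=1 n0=0 n1=0 u=1 r=1 q=1 n2=1 z=0
t4.Δ1 y=1 clk=1 v=1 p=0 x=1 n0=0 n1=0 u=0 r=1 q=1 n2=1 z=0
t4.Δ2 y=1 clk=1 v=0 p=0 x=1 n0=0 n1=0 u=0 r=1 q=1 n2=1 z=0
t5.Δ0 y=1 clk=1 v=0 p=0 x=1 n0=0 n1=0 u=0 r=1 q=1 n2=1 z=0
t5.Δ1 y=1 clk=0 v=0 p=0 x=1 n0=0 n1=0 u=0 r=1 q=1 n2=1 z=0
t6.Δ0 y=1 clk=0 v=0 p=0 x=1 n0=0 n1=0 u=0 r=1 q=1 n2=1 z=0
t6.Δ1 y=1 clk=1 v=0 p=0 x=1 n0=0 n1=0 u=0 r=1 q=1 n2=1 z=0

2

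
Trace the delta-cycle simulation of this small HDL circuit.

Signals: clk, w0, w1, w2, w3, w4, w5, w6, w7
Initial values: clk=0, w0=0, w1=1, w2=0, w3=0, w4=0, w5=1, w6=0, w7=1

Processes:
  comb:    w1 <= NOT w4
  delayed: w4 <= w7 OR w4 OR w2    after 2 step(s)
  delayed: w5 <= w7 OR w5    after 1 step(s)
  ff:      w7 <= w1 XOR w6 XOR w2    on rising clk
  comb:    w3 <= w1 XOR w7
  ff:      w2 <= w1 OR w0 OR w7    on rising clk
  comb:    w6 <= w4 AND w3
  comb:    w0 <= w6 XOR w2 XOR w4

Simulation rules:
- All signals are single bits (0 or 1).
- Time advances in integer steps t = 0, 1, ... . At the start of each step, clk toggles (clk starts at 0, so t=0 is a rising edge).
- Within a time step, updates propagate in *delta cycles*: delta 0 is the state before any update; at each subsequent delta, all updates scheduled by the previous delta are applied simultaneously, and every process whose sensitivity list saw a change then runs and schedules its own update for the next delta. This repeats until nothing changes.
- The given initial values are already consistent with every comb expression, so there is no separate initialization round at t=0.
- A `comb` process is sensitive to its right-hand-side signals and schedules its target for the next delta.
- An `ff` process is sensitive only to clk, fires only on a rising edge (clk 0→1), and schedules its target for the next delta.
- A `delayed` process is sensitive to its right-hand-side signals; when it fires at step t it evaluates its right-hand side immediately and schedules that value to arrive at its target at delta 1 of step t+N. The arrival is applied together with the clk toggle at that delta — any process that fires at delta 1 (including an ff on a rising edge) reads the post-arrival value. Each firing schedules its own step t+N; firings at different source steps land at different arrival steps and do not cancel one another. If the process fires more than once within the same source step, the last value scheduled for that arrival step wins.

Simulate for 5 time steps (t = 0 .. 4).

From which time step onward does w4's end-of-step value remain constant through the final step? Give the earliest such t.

[bits: clk,w1,w6,w7,w3,w4,w5,w0,w2]
t=0: Δ0=010100100 Δ1=110100100 Δ2=110100101 Δ3=110100111 | 3Δ
t=1: Δ0=110100111 Δ1=010100111 | 1Δ
t=2: Δ0=010100111 Δ1=110101111 Δ2=100001101 | 2Δ
t=3: Δ0=100001101 Δ1=000001101 | 1Δ
t=4: Δ0=000001101 Δ1=100001101 Δ2=100101100 Δ3=100111110 Δ4=101111110 Δ5=101111100 | 5Δ

2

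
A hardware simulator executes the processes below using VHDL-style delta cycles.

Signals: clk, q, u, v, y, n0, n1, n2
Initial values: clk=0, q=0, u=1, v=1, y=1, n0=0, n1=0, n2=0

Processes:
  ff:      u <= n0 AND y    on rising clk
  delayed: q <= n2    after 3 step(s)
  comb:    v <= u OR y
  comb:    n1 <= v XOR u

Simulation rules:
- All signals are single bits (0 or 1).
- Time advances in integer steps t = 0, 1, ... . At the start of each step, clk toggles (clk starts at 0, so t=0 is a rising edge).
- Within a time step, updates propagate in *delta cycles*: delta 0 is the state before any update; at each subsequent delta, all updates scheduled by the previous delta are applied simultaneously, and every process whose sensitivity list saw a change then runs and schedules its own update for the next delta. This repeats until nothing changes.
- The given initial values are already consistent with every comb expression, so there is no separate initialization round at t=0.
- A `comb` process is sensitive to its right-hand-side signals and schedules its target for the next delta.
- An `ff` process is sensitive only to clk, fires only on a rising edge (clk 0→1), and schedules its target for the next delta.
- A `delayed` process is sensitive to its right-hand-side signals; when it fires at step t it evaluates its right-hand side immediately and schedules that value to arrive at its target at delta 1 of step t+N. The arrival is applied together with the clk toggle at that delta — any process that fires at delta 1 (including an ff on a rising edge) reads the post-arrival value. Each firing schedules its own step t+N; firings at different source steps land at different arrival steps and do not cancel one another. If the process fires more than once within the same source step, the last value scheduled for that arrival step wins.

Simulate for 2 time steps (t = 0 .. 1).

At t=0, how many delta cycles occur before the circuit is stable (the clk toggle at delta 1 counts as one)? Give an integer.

3

[bits: q,n1,v,clk,n0,n2,y,u]
t=0: Δ0=00100011 Δ1=00110011 Δ2=00110010 Δ3=01110010 | 3Δ
t=1: Δ0=01110010 Δ1=01100010 | 1Δ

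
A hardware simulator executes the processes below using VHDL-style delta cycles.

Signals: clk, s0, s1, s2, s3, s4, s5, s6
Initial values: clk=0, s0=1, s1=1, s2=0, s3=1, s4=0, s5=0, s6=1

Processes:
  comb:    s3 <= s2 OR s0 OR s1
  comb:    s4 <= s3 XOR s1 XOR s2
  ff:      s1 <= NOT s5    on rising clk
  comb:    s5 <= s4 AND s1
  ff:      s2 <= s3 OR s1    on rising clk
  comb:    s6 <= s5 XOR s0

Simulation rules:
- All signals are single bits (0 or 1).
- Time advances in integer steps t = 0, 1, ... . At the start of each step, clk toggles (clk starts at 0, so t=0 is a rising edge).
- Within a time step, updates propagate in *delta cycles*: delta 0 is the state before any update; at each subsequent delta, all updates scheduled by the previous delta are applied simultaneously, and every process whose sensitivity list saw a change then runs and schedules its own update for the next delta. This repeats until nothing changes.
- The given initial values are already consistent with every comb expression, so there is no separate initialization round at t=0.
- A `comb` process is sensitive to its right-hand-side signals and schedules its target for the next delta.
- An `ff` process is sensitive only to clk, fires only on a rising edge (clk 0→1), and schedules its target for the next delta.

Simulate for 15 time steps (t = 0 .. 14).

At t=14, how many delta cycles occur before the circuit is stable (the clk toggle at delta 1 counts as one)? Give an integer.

4

[bits: s2,s4,s5,clk,s1,s6,s3,s0]
t=0: Δ0=00001111 Δ1=00011111 Δ2=10011111 Δ3=11011111 Δ4=11111111 Δ5=11111011 | 5Δ
t=1: Δ0=11111011 Δ1=11101011 | 1Δ
t=2: Δ0=11101011 Δ1=11111011 Δ2=11110011 Δ3=10010011 Δ4=10010111 | 4Δ
t=3: Δ0=10010111 Δ1=10000111 | 1Δ
t=4: Δ0=10000111 Δ1=10010111 Δ2=10011111 Δ3=11011111 Δ4=11111111 Δ5=11111011 | 5Δ
t=5: Δ0=11111011 Δ1=11101011 | 1Δ
t=6: Δ0=11101011 Δ1=11111011 Δ2=11110011 Δ3=10010011 Δ4=10010111 | 4Δ
t=7: Δ0=10010111 Δ1=10000111 | 1Δ
t=8: Δ0=10000111 Δ1=10010111 Δ2=10011111 Δ3=11011111 Δ4=11111111 Δ5=11111011 | 5Δ
t=9: Δ0=11111011 Δ1=11101011 | 1Δ
t=10: Δ0=11101011 Δ1=11111011 Δ2=11110011 Δ3=10010011 Δ4=10010111 | 4Δ
t=11: Δ0=10010111 Δ1=10000111 | 1Δ
t=12: Δ0=10000111 Δ1=10010111 Δ2=10011111 Δ3=11011111 Δ4=11111111 Δ5=11111011 | 5Δ
t=13: Δ0=11111011 Δ1=11101011 | 1Δ
t=14: Δ0=11101011 Δ1=11111011 Δ2=11110011 Δ3=10010011 Δ4=10010111 | 4Δ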